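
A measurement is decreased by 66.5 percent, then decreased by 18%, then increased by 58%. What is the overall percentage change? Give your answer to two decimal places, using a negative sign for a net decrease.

-56.60%

The combined multiplier is 0.335 × 0.82 × 1.58 = 0.434026.
That corresponds to a decrease of 56.60%.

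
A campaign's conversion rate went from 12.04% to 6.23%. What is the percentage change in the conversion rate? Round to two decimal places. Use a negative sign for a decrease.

The change is 6.23 − 12.04 = -5.81 percentage points.
Relative to the original 12.04%, that is -5.81 ÷ 12.04 ≈ -48.26%.

-48.26%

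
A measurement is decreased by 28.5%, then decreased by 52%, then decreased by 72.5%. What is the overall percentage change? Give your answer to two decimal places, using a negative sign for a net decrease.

A 28.5% decrease multiplies by 0.715.
Then a 52% decrease: 0.715 × 0.48 = 0.3432.
Then a 72.5% decrease: 0.3432 × 0.275 = 0.09438.
Overall factor 0.09438, i.e. -90.56%.

-90.56%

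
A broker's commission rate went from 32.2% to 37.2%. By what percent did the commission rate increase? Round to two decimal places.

The change is 37.2 − 32.2 = 5.0 percentage points.
Relative to the original 32.2%, that is 5.0 ÷ 32.2 ≈ 15.53%.
So the commission rate rose by 15.53%.

15.53%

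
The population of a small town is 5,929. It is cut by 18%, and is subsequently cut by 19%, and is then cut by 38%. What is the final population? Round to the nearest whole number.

2,442

Each change multiplies by a factor: 0.82 × 0.81 × 0.62 = 0.411804.
5,929 × 0.411804 = 2441.585916 ≈ 2,442.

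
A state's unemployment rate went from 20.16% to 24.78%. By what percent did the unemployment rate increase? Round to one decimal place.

22.9%

The change is 24.78 − 20.16 = 4.62 percentage points.
Relative to the original 20.16%, that is 4.62 ÷ 20.16 ≈ 22.9%.
So the unemployment rate rose by 22.9%.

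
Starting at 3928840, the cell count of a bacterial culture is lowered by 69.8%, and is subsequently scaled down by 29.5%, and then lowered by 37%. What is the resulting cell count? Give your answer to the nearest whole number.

Each change multiplies by a factor: 0.302 × 0.705 × 0.63 = 0.1341333.
3928840 × 0.1341333 = 526988.274372 ≈ 526988.

526988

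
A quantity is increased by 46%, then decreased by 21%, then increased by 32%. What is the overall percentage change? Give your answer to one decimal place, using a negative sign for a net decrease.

The combined multiplier is 1.46 × 0.79 × 1.32 = 1.522488.
That corresponds to an increase of 52.2%.

52.2%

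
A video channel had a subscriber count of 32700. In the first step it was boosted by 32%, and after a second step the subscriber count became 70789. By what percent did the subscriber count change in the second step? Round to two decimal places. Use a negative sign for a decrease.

64.00%

After the first step: 32700 × 1.32 = 43164.
Second-step multiplier: 70789 ÷ 43164 ≈ 1.640001.
That is a change of 64.00%.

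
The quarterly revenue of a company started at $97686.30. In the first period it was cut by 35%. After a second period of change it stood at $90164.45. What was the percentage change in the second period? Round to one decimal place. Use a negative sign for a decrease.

After the first period: $97686.30 × 0.65 = $63496.095.
Second-period multiplier: $90164.45 ÷ $63496.095 ≈ 1.42.
That is a change of 42.0%.

42.0%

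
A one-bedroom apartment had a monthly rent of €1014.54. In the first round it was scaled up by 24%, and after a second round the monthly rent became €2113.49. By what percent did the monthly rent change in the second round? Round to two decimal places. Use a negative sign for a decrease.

68.00%

After the first round: €1014.54 × 1.24 = €1258.0296.
Second-round multiplier: €2113.49 ÷ €1258.0296 ≈ 1.68.
That is a change of 68.00%.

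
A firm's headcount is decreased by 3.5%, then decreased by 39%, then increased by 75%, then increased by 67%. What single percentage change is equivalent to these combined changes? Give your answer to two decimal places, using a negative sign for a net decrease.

72.03%

A 3.5% decrease multiplies by 0.965.
Then a 39% decrease: 0.965 × 0.61 = 0.58865.
Then a 75% increase: 0.58865 × 1.75 = 1.0301375.
Then a 67% increase: 1.0301375 × 1.67 = 1.720329625.
Overall factor 1.720329625, i.e. 72.03%.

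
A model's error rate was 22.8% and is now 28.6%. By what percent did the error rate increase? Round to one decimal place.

25.4%

The change is 28.6 − 22.8 = 5.8 percentage points.
Relative to the original 22.8%, that is 5.8 ÷ 22.8 ≈ 25.4%.
So the error rate rose by 25.4%.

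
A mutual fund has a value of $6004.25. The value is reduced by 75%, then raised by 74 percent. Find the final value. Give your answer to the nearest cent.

$2611.85

After the 75% decrease: $6004.25 × 0.25 = $1501.0625.
After the 74% increase: $1501.0625 × 1.74 = $2611.84875 ≈ $2611.85.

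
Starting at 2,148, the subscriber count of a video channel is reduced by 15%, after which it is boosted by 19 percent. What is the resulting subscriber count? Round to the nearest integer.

2,173

Each change multiplies by a factor: 0.85 × 1.19 = 1.0115.
2,148 × 1.0115 = 2172.702 ≈ 2,173.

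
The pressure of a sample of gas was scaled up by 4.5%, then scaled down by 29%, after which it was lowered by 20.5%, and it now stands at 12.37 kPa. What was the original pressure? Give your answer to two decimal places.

20.97 kPa

The overall multiplier applied was 1.045 × 0.71 × 0.795 = 0.58985025.
So the original pressure was 12.37 ÷ 0.58985025 ≈ 20.97 kPa.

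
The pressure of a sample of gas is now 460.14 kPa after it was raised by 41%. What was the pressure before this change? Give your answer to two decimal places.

326.34 kPa

The overall multiplier applied was 1.41.
So the original pressure was 460.14 ÷ 1.41 ≈ 326.34 kPa.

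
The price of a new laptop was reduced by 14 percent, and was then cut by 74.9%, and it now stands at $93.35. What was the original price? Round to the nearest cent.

$432.46

Undoing the 74.9% decrease: $93.35 ÷ 0.251 ≈ $371.912351.
Undoing the 14% decrease: $371.912351 ÷ 0.86 ≈ $432.46.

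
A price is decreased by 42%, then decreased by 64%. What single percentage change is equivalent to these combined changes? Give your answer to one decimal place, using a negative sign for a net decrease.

The combined multiplier is 0.58 × 0.36 = 0.2088.
That corresponds to a decrease of 79.1%.

-79.1%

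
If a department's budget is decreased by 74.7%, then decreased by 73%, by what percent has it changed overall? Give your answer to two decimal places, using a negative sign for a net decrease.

The combined multiplier is 0.253 × 0.27 = 0.06831.
That corresponds to a decrease of 93.17%.

-93.17%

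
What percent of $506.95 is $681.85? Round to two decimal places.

$681.85 ÷ $506.95 ≈ 134.50%.

134.50%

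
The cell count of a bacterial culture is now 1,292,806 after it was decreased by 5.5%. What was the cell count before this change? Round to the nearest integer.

The overall multiplier applied was 0.945.
So the original cell count was 1,292,806 ÷ 0.945 ≈ 1,368,049.

1,368,049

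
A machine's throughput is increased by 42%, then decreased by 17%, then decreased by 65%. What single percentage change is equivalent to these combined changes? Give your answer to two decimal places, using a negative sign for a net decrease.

-58.75%

A 42% increase multiplies by 1.42.
Then a 17% decrease: 1.42 × 0.83 = 1.1786.
Then a 65% decrease: 1.1786 × 0.35 = 0.41251.
Overall factor 0.41251, i.e. -58.75%.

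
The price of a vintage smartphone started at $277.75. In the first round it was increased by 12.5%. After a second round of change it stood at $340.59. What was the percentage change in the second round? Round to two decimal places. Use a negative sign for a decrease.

9.00%

After the first round: $277.75 × 1.125 = $312.46875.
Second-round multiplier: $340.59 ÷ $312.46875 ≈ 1.089997.
That is a change of 9.00%.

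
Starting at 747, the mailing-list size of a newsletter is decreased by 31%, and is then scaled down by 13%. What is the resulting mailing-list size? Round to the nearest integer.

448

Each change multiplies by a factor: 0.69 × 0.87 = 0.6003.
747 × 0.6003 = 448.4241 ≈ 448.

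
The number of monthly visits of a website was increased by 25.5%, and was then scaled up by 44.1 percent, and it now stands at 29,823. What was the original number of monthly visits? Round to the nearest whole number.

The overall multiplier applied was 1.255 × 1.441 = 1.808455.
So the original number of monthly visits was 29,823 ÷ 1.808455 ≈ 16,491.

16,491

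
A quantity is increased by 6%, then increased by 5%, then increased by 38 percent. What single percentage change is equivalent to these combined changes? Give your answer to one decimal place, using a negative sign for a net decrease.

A 6% increase multiplies by 1.06.
Then a 5% increase: 1.06 × 1.05 = 1.113.
Then a 38% increase: 1.113 × 1.38 = 1.53594.
Overall factor 1.53594, i.e. 53.6%.

53.6%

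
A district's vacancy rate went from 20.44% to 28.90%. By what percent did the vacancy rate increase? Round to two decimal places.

The change is 28.90 − 20.44 = 8.46 percentage points.
Relative to the original 20.44%, that is 8.46 ÷ 20.44 ≈ 41.39%.
So the vacancy rate rose by 41.39%.

41.39%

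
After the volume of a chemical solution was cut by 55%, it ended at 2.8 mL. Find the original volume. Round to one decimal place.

6.2 mL

The overall multiplier applied was 0.45.
So the original volume was 2.8 ÷ 0.45 ≈ 6.2 mL.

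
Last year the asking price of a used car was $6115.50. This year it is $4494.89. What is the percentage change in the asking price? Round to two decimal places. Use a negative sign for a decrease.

-26.50%

Change: $4494.89 − $6115.50 = -$1620.61.
Relative to the original: -$1620.61 ÷ $6115.50 ≈ -26.50%.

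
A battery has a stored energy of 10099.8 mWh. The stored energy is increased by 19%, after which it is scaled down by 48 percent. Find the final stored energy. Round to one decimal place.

Apply the 19% increase: 10099.8 × 1.19 = 12018.762.
After the 48% decrease: 12018.762 × 0.52 = 6249.75624 ≈ 6249.8.

6249.8 mWh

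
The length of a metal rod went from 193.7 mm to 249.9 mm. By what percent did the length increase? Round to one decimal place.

Change: 249.9 − 193.7 = 56.2.
Relative to the original: 56.2 ÷ 193.7 ≈ 29.0%.
So the length increased by 29.0%.

29.0%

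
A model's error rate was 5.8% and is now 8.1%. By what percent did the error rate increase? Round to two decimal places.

The change is 8.1 − 5.8 = 2.3 percentage points.
Relative to the original 5.8%, that is 2.3 ÷ 5.8 ≈ 39.66%.
So the error rate rose by 39.66%.

39.66%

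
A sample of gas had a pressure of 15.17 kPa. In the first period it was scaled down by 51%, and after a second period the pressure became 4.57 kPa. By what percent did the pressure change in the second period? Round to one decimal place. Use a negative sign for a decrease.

-38.5%

After the first period: 15.17 × 0.49 = 7.4333.
Second-period multiplier: 4.57 ÷ 7.4333 ≈ 0.6148.
That is a change of -38.5%.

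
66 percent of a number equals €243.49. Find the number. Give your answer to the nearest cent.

€243.49 ÷ 0.66 ≈ €368.92.

€368.92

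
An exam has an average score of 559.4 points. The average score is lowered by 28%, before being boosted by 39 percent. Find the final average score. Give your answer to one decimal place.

559.8 points

28% decrease: 559.4 × 0.72 = 402.768.
Apply the 39% increase: 402.768 × 1.39 = 559.84752 ≈ 559.8.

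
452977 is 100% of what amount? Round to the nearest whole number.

452977

452977 ÷ 1 = 452977.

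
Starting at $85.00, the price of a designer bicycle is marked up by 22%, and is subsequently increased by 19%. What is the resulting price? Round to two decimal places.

$123.40

After the 22% increase: $85.00 × 1.22 = $103.7.
19% increase: $103.7 × 1.19 = $123.403 ≈ $123.40.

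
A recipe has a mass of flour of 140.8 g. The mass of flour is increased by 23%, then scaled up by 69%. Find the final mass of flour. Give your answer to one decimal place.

Each change multiplies by a factor: 1.23 × 1.69 = 2.0787.
140.8 × 2.0787 = 292.68096 ≈ 292.7.

292.7 g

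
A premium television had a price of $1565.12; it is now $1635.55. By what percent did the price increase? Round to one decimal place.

4.5%

Change: $1635.55 − $1565.12 = $70.43.
Relative to the original: $70.43 ÷ $1565.12 ≈ 4.5%.
So the price increased by 4.5%.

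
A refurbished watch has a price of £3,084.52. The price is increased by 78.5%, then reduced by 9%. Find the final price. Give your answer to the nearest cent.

£5,010.34

After the 78.5% increase: £3,084.52 × 1.785 = £5505.8682.
Apply the 9% decrease: £5505.8682 × 0.91 = £5010.340062 ≈ £5,010.34.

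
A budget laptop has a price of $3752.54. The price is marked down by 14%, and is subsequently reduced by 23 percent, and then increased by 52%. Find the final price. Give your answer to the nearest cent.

$3777.10

Each change multiplies by a factor: 0.86 × 0.77 × 1.52 = 1.006544.
$3752.54 × 1.006544 = $3777.09662176 ≈ $3777.10.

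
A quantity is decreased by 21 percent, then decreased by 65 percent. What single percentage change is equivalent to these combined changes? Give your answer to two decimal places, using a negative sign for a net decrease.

A 21% decrease multiplies by 0.79.
Then a 65% decrease: 0.79 × 0.35 = 0.2765.
Overall factor 0.2765, i.e. -72.35%.

-72.35%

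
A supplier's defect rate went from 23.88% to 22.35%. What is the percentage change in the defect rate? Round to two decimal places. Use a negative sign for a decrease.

-6.41%

The change is 22.35 − 23.88 = -1.53 percentage points.
Relative to the original 23.88%, that is -1.53 ÷ 23.88 ≈ -6.41%.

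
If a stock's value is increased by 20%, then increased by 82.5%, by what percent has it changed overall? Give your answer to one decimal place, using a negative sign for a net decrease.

The combined multiplier is 1.2 × 1.825 = 2.19.
That corresponds to an increase of 119.0%.

119.0%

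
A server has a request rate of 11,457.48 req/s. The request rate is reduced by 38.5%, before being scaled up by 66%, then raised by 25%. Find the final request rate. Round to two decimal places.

14,621.18 req/s

38.5% decrease: 11,457.48 × 0.615 = 7046.3502.
After the 66% increase: 7046.3502 × 1.66 = 11696.941332.
After the 25% increase: 11696.941332 × 1.25 = 14621.176665 ≈ 14,621.18.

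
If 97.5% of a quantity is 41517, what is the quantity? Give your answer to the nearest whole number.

42582

41517 ÷ 0.975 ≈ 42582.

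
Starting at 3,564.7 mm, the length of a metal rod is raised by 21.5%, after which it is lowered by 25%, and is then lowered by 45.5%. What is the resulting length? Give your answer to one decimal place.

1,770.3 mm

After the 21.5% increase: 3,564.7 × 1.215 = 4331.1105.
After the 25% decrease: 4331.1105 × 0.75 = 3248.332875.
45.5% decrease: 3248.332875 × 0.545 = 1770.341416875 ≈ 1,770.3.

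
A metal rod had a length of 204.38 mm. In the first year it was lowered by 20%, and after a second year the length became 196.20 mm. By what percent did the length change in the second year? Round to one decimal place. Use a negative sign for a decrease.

After the first year: 204.38 × 0.8 = 163.504.
Second-year multiplier: 196.20 ÷ 163.504 ≈ 1.19997.
That is a change of 20.0%.

20.0%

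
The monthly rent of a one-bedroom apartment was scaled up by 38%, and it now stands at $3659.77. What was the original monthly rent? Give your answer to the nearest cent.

$2652.01

The overall multiplier applied was 1.38.
So the original monthly rent was $3659.77 ÷ 1.38 ≈ $2652.01.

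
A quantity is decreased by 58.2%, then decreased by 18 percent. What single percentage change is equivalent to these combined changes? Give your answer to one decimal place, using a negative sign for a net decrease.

A 58.2% decrease multiplies by 0.418.
Then an 18% decrease: 0.418 × 0.82 = 0.34276.
Overall factor 0.34276, i.e. -65.7%.

-65.7%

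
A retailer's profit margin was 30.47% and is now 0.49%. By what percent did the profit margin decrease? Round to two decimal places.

98.39%

The change is 0.49 − 30.47 = -29.98 percentage points.
Relative to the original 30.47%, that is -29.98 ÷ 30.47 ≈ -98.39%.
So the profit margin fell by 98.39%.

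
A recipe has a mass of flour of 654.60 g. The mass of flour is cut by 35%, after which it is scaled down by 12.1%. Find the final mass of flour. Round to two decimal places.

Apply the 35% decrease: 654.60 × 0.65 = 425.49.
After the 12.1% decrease: 425.49 × 0.879 = 374.00571 ≈ 374.01.

374.01 g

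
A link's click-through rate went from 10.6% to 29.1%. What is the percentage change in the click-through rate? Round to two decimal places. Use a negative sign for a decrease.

The change is 29.1 − 10.6 = 18.5 percentage points.
Relative to the original 10.6%, that is 18.5 ÷ 10.6 ≈ 174.53%.

174.53%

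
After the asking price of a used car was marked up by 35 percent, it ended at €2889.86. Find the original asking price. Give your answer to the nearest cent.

€2140.64

The overall multiplier applied was 1.35.
So the original asking price was €2889.86 ÷ 1.35 ≈ €2140.64.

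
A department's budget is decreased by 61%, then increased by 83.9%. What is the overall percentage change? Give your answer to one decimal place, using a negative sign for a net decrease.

-28.3%

A 61% decrease multiplies by 0.39.
Then an 83.9% increase: 0.39 × 1.839 = 0.71721.
Overall factor 0.71721, i.e. -28.3%.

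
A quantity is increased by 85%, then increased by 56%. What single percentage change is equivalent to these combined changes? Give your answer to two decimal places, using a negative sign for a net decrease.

188.60%

An 85% increase multiplies by 1.85.
Then a 56% increase: 1.85 × 1.56 = 2.886.
Overall factor 2.886, i.e. 188.60%.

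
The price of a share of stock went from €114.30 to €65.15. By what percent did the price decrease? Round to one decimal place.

43.0%

Change: €65.15 − €114.30 = -€49.15.
Relative to the original: -€49.15 ÷ €114.30 ≈ -43.0%.
So the price decreased by 43.0%.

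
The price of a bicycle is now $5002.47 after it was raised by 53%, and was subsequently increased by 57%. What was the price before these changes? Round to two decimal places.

Undoing the 57% increase: $5002.47 ÷ 1.57 ≈ $3186.286624.
Undoing the 53% increase: $3186.286624 ÷ 1.53 ≈ $2082.54.

$2082.54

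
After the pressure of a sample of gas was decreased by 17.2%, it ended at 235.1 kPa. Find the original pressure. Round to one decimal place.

The overall multiplier applied was 0.828.
So the original pressure was 235.1 ÷ 0.828 ≈ 283.9 kPa.

283.9 kPa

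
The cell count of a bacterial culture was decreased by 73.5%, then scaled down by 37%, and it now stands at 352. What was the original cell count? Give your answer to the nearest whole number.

2,108

Undoing the 37% decrease: 352 ÷ 0.63 ≈ 558.730159.
Undoing the 73.5% decrease: 558.730159 ÷ 0.265 ≈ 2,108.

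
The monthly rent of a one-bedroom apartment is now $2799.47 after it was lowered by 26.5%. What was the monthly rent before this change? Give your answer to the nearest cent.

The overall multiplier applied was 0.735.
So the original monthly rent was $2799.47 ÷ 0.735 ≈ $3808.80.

$3808.80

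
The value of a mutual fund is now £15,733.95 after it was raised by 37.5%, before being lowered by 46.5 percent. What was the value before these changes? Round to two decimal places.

£21,388.55

Undoing the 46.5% decrease: £15,733.95 ÷ 0.535 ≈ £29409.252336.
Undoing the 37.5% increase: £29409.252336 ÷ 1.375 ≈ £21,388.55.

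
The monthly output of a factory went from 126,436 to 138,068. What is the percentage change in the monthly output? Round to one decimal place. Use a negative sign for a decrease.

9.2%

Change: 138,068 − 126,436 = 11,632.
Relative to the original: 11,632 ÷ 126,436 ≈ 9.2%.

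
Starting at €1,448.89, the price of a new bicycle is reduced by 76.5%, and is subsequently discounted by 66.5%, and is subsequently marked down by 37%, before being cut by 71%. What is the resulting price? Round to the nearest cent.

€20.84

Apply the 76.5% decrease: €1,448.89 × 0.235 = €340.48915.
66.5% decrease: €340.48915 × 0.335 = €114.06386525.
Apply the 37% decrease: €114.06386525 × 0.63 = €71.8602351075.
71% decrease: €71.8602351075 × 0.29 = €20.839468181175 ≈ €20.84.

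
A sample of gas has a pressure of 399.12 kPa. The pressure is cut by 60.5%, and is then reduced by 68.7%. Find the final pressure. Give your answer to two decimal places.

49.35 kPa

Each change multiplies by a factor: 0.395 × 0.313 = 0.123635.
399.12 × 0.123635 = 49.3452012 ≈ 49.35.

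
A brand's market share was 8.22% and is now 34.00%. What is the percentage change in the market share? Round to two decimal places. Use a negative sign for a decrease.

313.63%

The change is 34.00 − 8.22 = 25.78 percentage points.
Relative to the original 8.22%, that is 25.78 ÷ 8.22 ≈ 313.63%.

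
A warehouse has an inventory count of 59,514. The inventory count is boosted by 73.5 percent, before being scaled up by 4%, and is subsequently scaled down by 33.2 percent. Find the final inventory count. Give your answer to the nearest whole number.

73.5% increase: 59,514 × 1.735 = 103256.79.
After the 4% increase: 103256.79 × 1.04 = 107387.0616.
33.2% decrease: 107387.0616 × 0.668 = 71734.5571488 ≈ 71,735.

71,735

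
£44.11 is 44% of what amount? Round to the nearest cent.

£44.11 ÷ 0.44 = £100.25.

£100.25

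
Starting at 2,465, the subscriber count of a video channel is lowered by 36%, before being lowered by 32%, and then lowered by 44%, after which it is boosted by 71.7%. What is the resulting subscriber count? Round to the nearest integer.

1,031

Apply the 36% decrease: 2,465 × 0.64 = 1577.6.
After the 32% decrease: 1577.6 × 0.68 = 1072.768.
After the 44% decrease: 1072.768 × 0.56 = 600.75008.
After the 71.7% increase: 600.75008 × 1.717 = 1031.48788736 ≈ 1,031.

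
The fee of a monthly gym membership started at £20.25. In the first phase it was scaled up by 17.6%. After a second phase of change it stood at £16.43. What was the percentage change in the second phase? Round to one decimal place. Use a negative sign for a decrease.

After the first phase: £20.25 × 1.176 = £23.814.
Second-phase multiplier: £16.43 ÷ £23.814 ≈ 0.68993.
That is a change of -31.0%.

-31.0%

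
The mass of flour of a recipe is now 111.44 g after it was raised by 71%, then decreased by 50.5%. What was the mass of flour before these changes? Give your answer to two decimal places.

Undoing the 50.5% decrease: 111.44 ÷ 0.495 ≈ 225.131313.
Undoing the 71% increase: 225.131313 ÷ 1.71 ≈ 131.66 g.

131.66 g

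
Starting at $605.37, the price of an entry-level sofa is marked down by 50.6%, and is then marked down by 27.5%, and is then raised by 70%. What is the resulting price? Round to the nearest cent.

$368.58

After the 50.6% decrease: $605.37 × 0.494 = $299.05278.
27.5% decrease: $299.05278 × 0.725 = $216.8132655.
After the 70% increase: $216.8132655 × 1.7 = $368.58255135 ≈ $368.58.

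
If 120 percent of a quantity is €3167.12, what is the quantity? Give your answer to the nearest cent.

€3167.12 ÷ 1.2 ≈ €2639.27.

€2639.27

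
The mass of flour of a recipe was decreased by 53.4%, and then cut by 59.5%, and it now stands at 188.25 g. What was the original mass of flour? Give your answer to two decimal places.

997.46 g

Undoing the 59.5% decrease: 188.25 ÷ 0.405 ≈ 464.814815.
Undoing the 53.4% decrease: 464.814815 ÷ 0.466 ≈ 997.46 g.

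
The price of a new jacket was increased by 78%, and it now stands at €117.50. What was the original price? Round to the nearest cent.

€66.01

The overall multiplier applied was 1.78.
So the original price was €117.50 ÷ 1.78 ≈ €66.01.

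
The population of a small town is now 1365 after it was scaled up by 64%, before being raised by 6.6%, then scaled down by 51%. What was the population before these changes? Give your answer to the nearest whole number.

The overall multiplier applied was 1.64 × 1.066 × 0.49 = 0.8566376.
So the original population was 1365 ÷ 0.8566376 ≈ 1593.

1593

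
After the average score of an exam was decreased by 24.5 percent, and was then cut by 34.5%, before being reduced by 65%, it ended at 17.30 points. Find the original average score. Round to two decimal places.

Undoing the 65% decrease: 17.30 ÷ 0.35 ≈ 49.428571.
Undoing the 34.5% decrease: 49.428571 ÷ 0.655 ≈ 75.463467.
Undoing the 24.5% decrease: 75.463467 ÷ 0.755 ≈ 99.95 points.

99.95 points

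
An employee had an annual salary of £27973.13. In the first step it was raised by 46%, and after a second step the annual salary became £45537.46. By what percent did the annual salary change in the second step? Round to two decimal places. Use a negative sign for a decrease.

11.50%

After the first step: £27973.13 × 1.46 = £40840.7698.
Second-step multiplier: £45537.46 ÷ £40840.7698 ≈ 1.115.
That is a change of 11.50%.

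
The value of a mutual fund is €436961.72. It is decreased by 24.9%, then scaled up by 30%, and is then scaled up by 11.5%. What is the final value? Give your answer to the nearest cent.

€475665.39

Apply the 24.9% decrease: €436961.72 × 0.751 = €328158.25172.
30% increase: €328158.25172 × 1.3 = €426605.727236.
Apply the 11.5% increase: €426605.727236 × 1.115 = €475665.38586814 ≈ €475665.39.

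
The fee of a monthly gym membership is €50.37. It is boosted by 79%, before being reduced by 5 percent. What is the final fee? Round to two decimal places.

Each change multiplies by a factor: 1.79 × 0.95 = 1.7005.
€50.37 × 1.7005 = €85.654185 ≈ €85.65.

€85.65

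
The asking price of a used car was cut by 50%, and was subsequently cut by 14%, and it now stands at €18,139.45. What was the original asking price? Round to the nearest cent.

€42,184.77

Undoing the 14% decrease: €18,139.45 ÷ 0.86 ≈ €21092.383721.
Undoing the 50% decrease: €21092.383721 ÷ 0.5 ≈ €42,184.77.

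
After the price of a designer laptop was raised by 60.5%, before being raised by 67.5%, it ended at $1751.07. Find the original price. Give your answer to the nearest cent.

Undoing the 67.5% increase: $1751.07 ÷ 1.675 ≈ $1045.414925.
Undoing the 60.5% increase: $1045.414925 ÷ 1.605 ≈ $651.35.

$651.35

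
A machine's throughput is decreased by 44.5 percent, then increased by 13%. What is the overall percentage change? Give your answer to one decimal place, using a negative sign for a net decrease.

A 44.5% decrease multiplies by 0.555.
Then a 13% increase: 0.555 × 1.13 = 0.62715.
Overall factor 0.62715, i.e. -37.3%.

-37.3%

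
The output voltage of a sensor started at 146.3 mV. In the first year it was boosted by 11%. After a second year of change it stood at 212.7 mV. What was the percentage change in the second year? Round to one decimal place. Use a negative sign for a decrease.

After the first year: 146.3 × 1.11 = 162.393.
Second-year multiplier: 212.7 ÷ 162.393 ≈ 1.30979.
That is a change of 31.0%.

31.0%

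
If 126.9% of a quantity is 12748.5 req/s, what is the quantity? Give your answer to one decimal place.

10046.1 req/s

12748.5 req/s ÷ 1.269 ≈ 10046.1 req/s.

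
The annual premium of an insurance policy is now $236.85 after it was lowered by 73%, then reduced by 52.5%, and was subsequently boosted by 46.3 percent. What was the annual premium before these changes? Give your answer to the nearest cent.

The overall multiplier applied was 0.27 × 0.475 × 1.463 = 0.18762975.
So the original annual premium was $236.85 ÷ 0.18762975 ≈ $1262.33.

$1262.33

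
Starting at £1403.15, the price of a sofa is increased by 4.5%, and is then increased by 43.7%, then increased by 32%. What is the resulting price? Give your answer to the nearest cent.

£2781.32

Apply the 4.5% increase: £1403.15 × 1.045 = £1466.29175.
Apply the 43.7% increase: £1466.29175 × 1.437 = £2107.06124475.
32% increase: £2107.06124475 × 1.32 = £2781.32084307 ≈ £2781.32.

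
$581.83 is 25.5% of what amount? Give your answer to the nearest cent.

$581.83 ÷ 0.255 ≈ $2,281.69.

$2,281.69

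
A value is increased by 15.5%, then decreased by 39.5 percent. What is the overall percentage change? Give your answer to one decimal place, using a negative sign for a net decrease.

-30.1%

A 15.5% increase multiplies by 1.155.
Then a 39.5% decrease: 1.155 × 0.605 = 0.698775.
Overall factor 0.698775, i.e. -30.1%.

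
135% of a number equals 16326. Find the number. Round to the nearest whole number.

16326 ÷ 1.35 ≈ 12093.

12093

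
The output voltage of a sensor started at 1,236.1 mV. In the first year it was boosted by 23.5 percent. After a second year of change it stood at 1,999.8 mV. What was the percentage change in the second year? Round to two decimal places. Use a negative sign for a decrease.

31.00%

After the first year: 1,236.1 × 1.235 = 1526.5835.
Second-year multiplier: 1,999.8 ÷ 1526.5835 ≈ 1.309984.
That is a change of 31.00%.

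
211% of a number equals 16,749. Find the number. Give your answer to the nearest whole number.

7,938

16,749 ÷ 2.11 ≈ 7,938.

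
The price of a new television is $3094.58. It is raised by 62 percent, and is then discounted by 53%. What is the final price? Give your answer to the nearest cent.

Apply the 62% increase: $3094.58 × 1.62 = $5013.2196.
53% decrease: $5013.2196 × 0.47 = $2356.213212 ≈ $2356.21.

$2356.21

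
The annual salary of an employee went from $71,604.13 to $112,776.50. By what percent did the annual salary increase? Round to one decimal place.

Change: $112,776.50 − $71,604.13 = $41,172.37.
Relative to the original: $41,172.37 ÷ $71,604.13 ≈ 57.5%.
So the annual salary increased by 57.5%.

57.5%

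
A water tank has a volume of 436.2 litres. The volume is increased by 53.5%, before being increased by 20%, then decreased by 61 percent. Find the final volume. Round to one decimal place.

313.4 litres

Each change multiplies by a factor: 1.535 × 1.2 × 0.39 = 0.71838.
436.2 × 0.71838 = 313.357356 ≈ 313.4.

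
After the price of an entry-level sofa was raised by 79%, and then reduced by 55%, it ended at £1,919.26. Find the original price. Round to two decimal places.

£2,382.69

Undoing the 55% decrease: £1,919.26 ÷ 0.45 ≈ £4265.022222.
Undoing the 79% increase: £4265.022222 ÷ 1.79 ≈ £2,382.69.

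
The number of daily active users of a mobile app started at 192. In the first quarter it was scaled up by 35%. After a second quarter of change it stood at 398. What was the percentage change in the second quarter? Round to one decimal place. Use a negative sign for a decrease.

53.5%

After the first quarter: 192 × 1.35 = 259.2.
Second-quarter multiplier: 398 ÷ 259.2 ≈ 1.53549.
That is a change of 53.5%.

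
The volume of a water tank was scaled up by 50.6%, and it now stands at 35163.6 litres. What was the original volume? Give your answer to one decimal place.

The overall multiplier applied was 1.506.
So the original volume was 35163.6 ÷ 1.506 ≈ 23349.0 litres.

23349.0 litres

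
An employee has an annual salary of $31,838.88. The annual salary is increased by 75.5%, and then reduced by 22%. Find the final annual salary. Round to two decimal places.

$43,584.24

After the 75.5% increase: $31,838.88 × 1.755 = $55877.2344.
22% decrease: $55877.2344 × 0.78 = $43584.242832 ≈ $43,584.24.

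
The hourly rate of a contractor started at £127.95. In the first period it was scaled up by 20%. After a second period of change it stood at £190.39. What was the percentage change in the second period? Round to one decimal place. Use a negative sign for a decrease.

After the first period: £127.95 × 1.2 = £153.54.
Second-period multiplier: £190.39 ÷ £153.54 ≈ 1.24.
That is a change of 24.0%.

24.0%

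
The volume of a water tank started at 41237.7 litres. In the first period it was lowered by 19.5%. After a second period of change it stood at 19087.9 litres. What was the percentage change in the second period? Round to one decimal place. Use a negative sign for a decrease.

After the first period: 41237.7 × 0.805 = 33196.3485.
Second-period multiplier: 19087.9 ÷ 33196.3485 ≈ 0.575.
That is a change of -42.5%.

-42.5%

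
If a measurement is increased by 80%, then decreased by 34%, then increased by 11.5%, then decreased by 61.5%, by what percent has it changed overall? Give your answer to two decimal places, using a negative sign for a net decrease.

-49.00%

An 80% increase multiplies by 1.8.
Then a 34% decrease: 1.8 × 0.66 = 1.188.
Then an 11.5% increase: 1.188 × 1.115 = 1.32462.
Then a 61.5% decrease: 1.32462 × 0.385 = 0.5099787.
Overall factor 0.5099787, i.e. -49.00%.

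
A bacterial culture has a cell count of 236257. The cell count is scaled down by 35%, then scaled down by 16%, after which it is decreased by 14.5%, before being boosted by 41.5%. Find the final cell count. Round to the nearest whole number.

156063

Each change multiplies by a factor: 0.65 × 0.84 × 0.855 × 1.415 = 0.66056445.
236257 × 0.66056445 = 156062.97526365 ≈ 156063.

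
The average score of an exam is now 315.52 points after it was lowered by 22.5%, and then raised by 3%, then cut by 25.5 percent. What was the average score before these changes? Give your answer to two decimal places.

530.56 points

Undoing the 25.5% decrease: 315.52 ÷ 0.745 ≈ 423.516779.
Undoing the 3% increase: 423.516779 ÷ 1.03 ≈ 411.181339.
Undoing the 22.5% decrease: 411.181339 ÷ 0.775 ≈ 530.56 points.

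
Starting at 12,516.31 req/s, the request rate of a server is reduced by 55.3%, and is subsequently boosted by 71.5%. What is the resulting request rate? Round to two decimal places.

9,595.07 req/s

55.3% decrease: 12,516.31 × 0.447 = 5594.79057.
Apply the 71.5% increase: 5594.79057 × 1.715 = 9595.06582755 ≈ 9,595.07.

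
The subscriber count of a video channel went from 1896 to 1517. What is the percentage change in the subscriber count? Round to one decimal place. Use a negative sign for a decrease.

-20.0%

Change: 1517 − 1896 = -379.
Relative to the original: -379 ÷ 1896 ≈ -20.0%.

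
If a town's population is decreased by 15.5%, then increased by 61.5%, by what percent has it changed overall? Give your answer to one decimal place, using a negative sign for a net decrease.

36.5%

The combined multiplier is 0.845 × 1.615 = 1.364675.
That corresponds to an increase of 36.5%.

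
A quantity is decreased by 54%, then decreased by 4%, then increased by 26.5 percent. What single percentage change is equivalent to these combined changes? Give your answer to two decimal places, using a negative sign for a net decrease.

A 54% decrease multiplies by 0.46.
Then a 4% decrease: 0.46 × 0.96 = 0.4416.
Then a 26.5% increase: 0.4416 × 1.265 = 0.558624.
Overall factor 0.558624, i.e. -44.14%.

-44.14%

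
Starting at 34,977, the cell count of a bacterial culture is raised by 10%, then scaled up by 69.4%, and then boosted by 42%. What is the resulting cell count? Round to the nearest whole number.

92,550

10% increase: 34,977 × 1.1 = 38474.7.
69.4% increase: 38474.7 × 1.694 = 65176.1418.
42% increase: 65176.1418 × 1.42 = 92550.121356 ≈ 92,550.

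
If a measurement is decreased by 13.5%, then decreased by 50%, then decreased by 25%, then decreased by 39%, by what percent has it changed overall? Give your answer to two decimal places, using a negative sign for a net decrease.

-80.21%

The combined multiplier is 0.865 × 0.5 × 0.75 × 0.61 = 0.19786875.
That corresponds to a decrease of 80.21%.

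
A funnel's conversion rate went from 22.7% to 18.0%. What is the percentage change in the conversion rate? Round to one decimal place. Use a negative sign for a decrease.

The change is 18.0 − 22.7 = -4.7 percentage points.
Relative to the original 22.7%, that is -4.7 ÷ 22.7 ≈ -20.7%.

-20.7%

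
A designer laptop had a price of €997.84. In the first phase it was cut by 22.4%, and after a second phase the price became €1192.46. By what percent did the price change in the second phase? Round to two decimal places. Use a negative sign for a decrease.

After the first phase: €997.84 × 0.776 = €774.32384.
Second-phase multiplier: €1192.46 ÷ €774.32384 ≈ 1.540002.
That is a change of 54.00%.

54.00%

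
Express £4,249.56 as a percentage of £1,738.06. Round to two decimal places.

£4,249.56 ÷ £1,738.06 ≈ 244.50%.

244.50%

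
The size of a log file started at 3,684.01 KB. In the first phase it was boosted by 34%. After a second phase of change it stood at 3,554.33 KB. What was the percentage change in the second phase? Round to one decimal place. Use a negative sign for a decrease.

-28.0%

After the first phase: 3,684.01 × 1.34 = 4936.5734.
Second-phase multiplier: 3,554.33 ÷ 4936.5734 ≈ 0.72.
That is a change of -28.0%.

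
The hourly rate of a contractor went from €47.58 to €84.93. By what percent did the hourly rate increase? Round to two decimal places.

Change: €84.93 − €47.58 = €37.35.
Relative to the original: €37.35 ÷ €47.58 ≈ 78.50%.
So the hourly rate increased by 78.50%.

78.50%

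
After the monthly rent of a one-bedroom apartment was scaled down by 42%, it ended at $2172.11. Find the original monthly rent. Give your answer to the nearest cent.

$3745.02

The overall multiplier applied was 0.58.
So the original monthly rent was $2172.11 ÷ 0.58 ≈ $3745.02.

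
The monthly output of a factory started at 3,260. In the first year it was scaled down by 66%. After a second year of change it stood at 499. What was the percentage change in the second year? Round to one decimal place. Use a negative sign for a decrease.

-55.0%

After the first year: 3,260 × 0.34 = 1108.4.
Second-year multiplier: 499 ÷ 1108.4 ≈ 0.4502.
That is a change of -55.0%.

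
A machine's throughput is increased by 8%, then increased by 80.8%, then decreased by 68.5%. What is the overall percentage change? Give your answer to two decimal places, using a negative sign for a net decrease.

-38.49%

An 8% increase multiplies by 1.08.
Then an 80.8% increase: 1.08 × 1.808 = 1.95264.
Then a 68.5% decrease: 1.95264 × 0.315 = 0.6150816.
Overall factor 0.6150816, i.e. -38.49%.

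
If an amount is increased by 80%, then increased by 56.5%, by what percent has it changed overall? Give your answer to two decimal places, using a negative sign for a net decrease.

181.70%

The combined multiplier is 1.8 × 1.565 = 2.817.
That corresponds to an increase of 181.70%.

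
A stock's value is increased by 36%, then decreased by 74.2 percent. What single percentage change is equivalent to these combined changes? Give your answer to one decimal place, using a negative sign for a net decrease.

-64.9%

The combined multiplier is 1.36 × 0.258 = 0.35088.
That corresponds to a decrease of 64.9%.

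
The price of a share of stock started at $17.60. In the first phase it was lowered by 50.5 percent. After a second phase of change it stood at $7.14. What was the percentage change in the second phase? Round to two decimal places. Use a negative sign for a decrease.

-18.04%

After the first phase: $17.60 × 0.495 = $8.712.
Second-phase multiplier: $7.14 ÷ $8.712 ≈ 0.819559.
That is a change of -18.04%.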